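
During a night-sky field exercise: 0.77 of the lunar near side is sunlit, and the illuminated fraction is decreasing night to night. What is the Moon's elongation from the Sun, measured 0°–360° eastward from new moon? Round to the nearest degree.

Invert f = (1 − cos θ)/2 to get cos θ = 1 − 2(0.77) = -0.540, hence θ₀ = arccos -0.540 = 122.7°.
Since the Moon is past full (waning), take the reflex angle: θ = 360° − 122.7° = 237.3°.

237°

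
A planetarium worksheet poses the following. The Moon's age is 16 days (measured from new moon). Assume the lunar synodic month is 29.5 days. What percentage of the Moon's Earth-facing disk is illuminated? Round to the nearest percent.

Elongation θ = 360° × 16/29.5 ≈ 195.3°.
Illuminated fraction = (1 − cos 195.3°)/2 = (1 − (-0.965))/2 ≈ 0.982, so 98%.

98%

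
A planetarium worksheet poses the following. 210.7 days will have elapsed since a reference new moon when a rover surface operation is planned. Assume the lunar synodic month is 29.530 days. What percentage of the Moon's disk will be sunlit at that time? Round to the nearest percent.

210.7/29.530 = 7.135 lunations, so 7 complete cycles and 3.99 d into the next.
Elongation θ = 360° × 3.99/29.530 ≈ 48.6°.
Illuminated fraction = (1 − cos 48.6°)/2 = (1 − 0.661)/2 ≈ 0.170, so 17%.

17%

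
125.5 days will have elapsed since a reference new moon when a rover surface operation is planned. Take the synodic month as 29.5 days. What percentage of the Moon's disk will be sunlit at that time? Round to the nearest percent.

51%

Reduce mod P: 125.5 − 4×29.5 = 7.50 d into the current lunation.
Phase angle: θ = 360°·(7.50 d)/(29.5 d) = 91.5°.
Illuminated fraction = (1 − cos 91.5°)/2 = (1 − (-0.027))/2 ≈ 0.513, so 51%.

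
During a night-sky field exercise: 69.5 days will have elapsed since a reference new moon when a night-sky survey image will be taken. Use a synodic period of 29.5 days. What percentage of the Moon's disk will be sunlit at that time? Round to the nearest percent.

69.5 d spans 2 complete synodic months (2 × 29.5 = 59.00 d) plus 10.50 d.
Phase angle: θ = 360°·(10.50 d)/(29.5 d) = 128.1°.
With cos θ = (-0.618), the lit fraction is (1 − (-0.618))/2 ≈ 0.809, so 81%.

81%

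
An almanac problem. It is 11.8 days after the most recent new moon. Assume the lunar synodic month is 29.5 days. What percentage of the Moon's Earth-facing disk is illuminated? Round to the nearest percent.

90%

Elongation θ = 360° × 11.8/29.5 ≈ 144.0°.
cos 144.0° = (-0.809), so f = (1 − (-0.809))/2 = 0.905, so 90%.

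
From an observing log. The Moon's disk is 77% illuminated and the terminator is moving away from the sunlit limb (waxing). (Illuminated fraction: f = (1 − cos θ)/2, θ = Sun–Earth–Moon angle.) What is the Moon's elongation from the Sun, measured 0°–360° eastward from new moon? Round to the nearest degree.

123°

From f = (1 − cos θ)/2: cos θ = 1 − 2×0.77 = -0.540; arccos → 122.7°.
Before full moon the principal value applies: θ = 122.7°.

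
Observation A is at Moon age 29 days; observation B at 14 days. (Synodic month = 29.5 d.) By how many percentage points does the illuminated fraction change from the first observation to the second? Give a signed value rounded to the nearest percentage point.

First observation: θ = 360°·29/29.5 = 353.9°, so f = 0.003.
Second observation: θ = 170.8°, f = 0.994.
Δf = 0.994 − 0.003 = +0.991, i.e. +99 pp.

+99 percentage points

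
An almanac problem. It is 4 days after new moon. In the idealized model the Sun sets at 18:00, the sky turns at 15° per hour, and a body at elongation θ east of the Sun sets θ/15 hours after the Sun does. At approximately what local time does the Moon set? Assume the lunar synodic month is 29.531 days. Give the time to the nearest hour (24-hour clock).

21:00

Phase angle: θ = 360°·(4 d)/(29.531 d) = 48.8°.
Delay after the Sun = 48.8° / (15°/h) ≈ 3.25 h.
18:00 + 3.25 h ≈ 21:15 → 21:00 to the nearest hour.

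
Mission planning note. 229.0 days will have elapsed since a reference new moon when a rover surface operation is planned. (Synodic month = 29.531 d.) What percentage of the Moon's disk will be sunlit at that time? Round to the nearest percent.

229.0/29.531 = 7.755 lunations, so 7 complete cycles and 22.28 d into the next.
Phase angle: θ = 360°·(22.28 d)/(29.531 d) = 271.6°.
Illuminated fraction = (1 − cos 271.6°)/2 = (1 − 0.029)/2 ≈ 0.486, so 49%.

49%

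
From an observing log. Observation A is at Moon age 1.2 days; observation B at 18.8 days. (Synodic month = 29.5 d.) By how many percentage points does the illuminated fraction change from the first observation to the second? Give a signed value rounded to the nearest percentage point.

First observation: θ = 360°·1.2/29.5 = 14.6°, so f = 0.016.
Second observation: θ = 229.4°, f = 0.825.
Δf = 0.825 − 0.016 = +0.809, i.e. +81 pp.

+81 pp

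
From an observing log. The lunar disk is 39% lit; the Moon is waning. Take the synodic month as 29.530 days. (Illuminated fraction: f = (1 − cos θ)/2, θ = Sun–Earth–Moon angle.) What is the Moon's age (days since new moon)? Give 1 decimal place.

23.2 days

cos θ = 1 − 2f = 0.220, giving a principal value of 77.3°.
Since the Moon is past full (waning), take the reflex angle: θ = 360° − 77.3° = 282.7°.
Age = 29.530 × 282.7°/360° ≈ 23.19 days.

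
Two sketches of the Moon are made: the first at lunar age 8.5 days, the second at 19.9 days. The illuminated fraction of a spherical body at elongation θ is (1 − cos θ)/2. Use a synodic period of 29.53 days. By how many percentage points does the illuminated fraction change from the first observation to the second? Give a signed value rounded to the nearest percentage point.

+11 percentage points

First observation: θ = 360°·8.5/29.53 = 103.6°, so f = 0.618.
Second observation: θ = 242.6°, f = 0.730.
Δf = 0.730 − 0.618 = +0.112, i.e. +11 pp.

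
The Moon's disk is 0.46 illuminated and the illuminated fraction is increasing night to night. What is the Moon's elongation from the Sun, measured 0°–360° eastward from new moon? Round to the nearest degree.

Invert f = (1 − cos θ)/2 to get cos θ = 1 − 2(0.46) = 0.080, hence θ₀ = arccos 0.080 = 85.4°.
Waxing ⇒ before full, so θ = 85.4°.

85°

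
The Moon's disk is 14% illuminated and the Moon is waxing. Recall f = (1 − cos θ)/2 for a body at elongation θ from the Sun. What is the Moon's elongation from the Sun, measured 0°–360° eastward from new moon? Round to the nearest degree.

44°

From f = (1 − cos θ)/2: cos θ = 1 − 2×0.14 = 0.720; arccos → 43.9°.
Waxing ⇒ before full, so θ = 43.9°.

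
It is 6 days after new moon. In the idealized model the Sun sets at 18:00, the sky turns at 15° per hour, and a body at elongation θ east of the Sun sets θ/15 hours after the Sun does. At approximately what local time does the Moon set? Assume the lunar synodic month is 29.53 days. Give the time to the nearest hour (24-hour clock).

The Moon has covered 6/29.53 of its cycle, so θ ≈ 360° × 6/29.53 = 73.1°.
Delay after the Sun = 73.1° / (15°/h) ≈ 4.88 h.
18:00 + 4.88 h ≈ 22:53 → 23:00 to the nearest hour.

23:00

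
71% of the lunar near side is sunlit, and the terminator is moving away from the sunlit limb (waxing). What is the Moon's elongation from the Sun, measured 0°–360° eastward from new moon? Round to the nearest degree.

115°

cos θ = 1 − 2f = -0.420, giving a principal value of 114.8°.
Before full moon the principal value applies: θ = 114.8°.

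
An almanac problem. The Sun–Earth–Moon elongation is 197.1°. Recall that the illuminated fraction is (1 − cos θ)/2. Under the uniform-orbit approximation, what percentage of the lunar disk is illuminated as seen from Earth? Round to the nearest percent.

98%

Half-versine of 197.1°: (1 − (-0.956))/2 = 0.978, i.e. 98%.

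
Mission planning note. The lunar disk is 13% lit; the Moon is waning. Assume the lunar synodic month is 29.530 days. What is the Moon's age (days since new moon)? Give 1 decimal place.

Invert f = (1 − cos θ)/2 to get cos θ = 1 − 2(0.13) = 0.740, hence θ₀ = arccos 0.740 = 42.3°.
A waning Moon lies in 180°–360°, so θ = 360° − 42.3° = 317.7°.
At 360°/29.530 d per day, 317.7° corresponds to 26.06 days.

26.1 days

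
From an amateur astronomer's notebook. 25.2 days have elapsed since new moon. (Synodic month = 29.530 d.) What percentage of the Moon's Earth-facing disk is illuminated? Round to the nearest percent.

Elongation θ = 360° × 25.2/29.530 ≈ 307.2°.
cos 307.2° = 0.605, so f = (1 − 0.605)/2 = 0.198, so 20%.

20%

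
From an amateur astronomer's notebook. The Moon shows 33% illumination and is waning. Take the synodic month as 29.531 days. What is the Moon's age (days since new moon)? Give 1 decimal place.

cos θ = 1 − 2f = 0.340, giving a principal value of 70.1°.
Since the Moon is past full (waning), take the reflex angle: θ = 360° − 70.1° = 289.9°.
That fraction of the synodic month is 289.9/360 × 29.531 d ≈ 23.78 d.

23.8 days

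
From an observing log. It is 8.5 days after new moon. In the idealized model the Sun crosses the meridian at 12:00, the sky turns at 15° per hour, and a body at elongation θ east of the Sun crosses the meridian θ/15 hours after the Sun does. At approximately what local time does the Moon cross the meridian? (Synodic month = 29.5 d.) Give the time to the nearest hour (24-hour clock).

19:00

Phase angle: θ = 360°·(8.5 d)/(29.5 d) = 103.7°.
Delay after the Sun = 103.7° / (15°/h) ≈ 6.92 h.
12:00 + 6.92 h ≈ 18:55 → 19:00 to the nearest hour.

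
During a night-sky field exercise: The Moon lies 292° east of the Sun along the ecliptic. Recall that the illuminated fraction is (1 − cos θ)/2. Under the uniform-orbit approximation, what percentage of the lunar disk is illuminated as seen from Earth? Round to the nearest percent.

Half-versine of 292°: (1 − 0.375)/2 = 0.313, i.e. 31%.

31%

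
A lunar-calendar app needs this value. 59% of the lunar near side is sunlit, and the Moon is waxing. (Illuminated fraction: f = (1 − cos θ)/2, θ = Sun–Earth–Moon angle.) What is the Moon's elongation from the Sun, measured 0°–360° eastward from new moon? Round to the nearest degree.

Invert f = (1 − cos θ)/2 to get cos θ = 1 − 2(0.59) = -0.180, hence θ₀ = arccos -0.180 = 100.4°.
The Moon is waxing (0°–180°), so θ = 100.4° directly.

100°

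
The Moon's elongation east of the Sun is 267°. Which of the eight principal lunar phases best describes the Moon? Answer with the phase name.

267° lies in the last quarter sector of the 8-phase cycle.

last quarter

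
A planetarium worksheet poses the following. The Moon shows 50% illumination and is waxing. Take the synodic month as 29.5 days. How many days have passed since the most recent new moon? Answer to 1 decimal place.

7.4 days

Invert f = (1 − cos θ)/2 to get cos θ = 1 − 2(0.50) = 0.000, hence θ₀ = arccos 0.000 = 90.0°.
The Moon is waxing (0°–180°), so θ = 90.0° directly.
Age = 29.5 × 90.0°/360° ≈ 7.38 days.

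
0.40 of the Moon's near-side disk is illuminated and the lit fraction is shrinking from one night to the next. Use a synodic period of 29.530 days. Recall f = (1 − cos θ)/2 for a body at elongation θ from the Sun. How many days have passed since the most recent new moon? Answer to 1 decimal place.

23.1 days

From f = (1 − cos θ)/2: cos θ = 1 − 2×0.40 = 0.200; arccos → 78.5°.
Since the Moon is past full (waning), take the reflex angle: θ = 360° − 78.5° = 281.5°.
That fraction of the synodic month is 281.5/360 × 29.530 d ≈ 23.09 d.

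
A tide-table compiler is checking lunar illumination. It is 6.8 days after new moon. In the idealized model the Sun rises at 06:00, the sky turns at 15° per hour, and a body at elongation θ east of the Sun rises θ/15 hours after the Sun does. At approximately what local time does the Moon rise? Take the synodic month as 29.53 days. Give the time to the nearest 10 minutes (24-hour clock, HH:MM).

11:30

The Moon has covered 6.8/29.53 of its cycle, so θ ≈ 360° × 6.8/29.53 = 82.9°.
At 15° of sky rotation per hour, 82.9° corresponds to a 5.53 h lag.
06:00 + 5.527 h ≈ 11:32 → 11:30 to the nearest ten minutes.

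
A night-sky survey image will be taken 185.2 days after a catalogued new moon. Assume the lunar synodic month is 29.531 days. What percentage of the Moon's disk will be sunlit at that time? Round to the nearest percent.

Reduce mod P: 185.2 − 6×29.531 = 8.01 d into the current lunation.
The Moon has covered 8.01/29.531 of its cycle, so θ ≈ 360° × 8.01/29.531 = 97.7°.
With cos θ = (-0.134), the lit fraction is (1 − (-0.134))/2 ≈ 0.567, so 57%.

57%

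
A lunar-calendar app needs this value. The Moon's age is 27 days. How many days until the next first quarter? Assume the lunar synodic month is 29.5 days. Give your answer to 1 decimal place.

9.9 days

First quarter is 0.25 of the way through the cycle: age 0.25 × 29.5 = 7.375 d.
Already past this cycle's first quarter; the next is at 7.375 + 29.5 = 36.875 d, so 36.875 − 27 = 9.875 days.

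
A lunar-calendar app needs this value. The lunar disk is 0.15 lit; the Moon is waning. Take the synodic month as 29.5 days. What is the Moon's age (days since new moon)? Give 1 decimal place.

25.8 days

From f = (1 − cos θ)/2: cos θ = 1 − 2×0.15 = 0.700; arccos → 45.6°.
Since the Moon is past full (waning), take the reflex angle: θ = 360° − 45.6° = 314.4°.
That fraction of the synodic month is 314.4/360 × 29.5 d ≈ 25.77 d.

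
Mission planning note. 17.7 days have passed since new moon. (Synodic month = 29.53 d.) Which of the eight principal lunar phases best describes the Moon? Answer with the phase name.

At 17.7/29.53 of the cycle, θ ≈ 216° — the waning gibbous range.

waning gibbous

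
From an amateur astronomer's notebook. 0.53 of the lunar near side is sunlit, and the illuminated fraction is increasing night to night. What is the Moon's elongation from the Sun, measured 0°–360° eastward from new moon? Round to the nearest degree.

93°

cos θ = 1 − 2f = -0.060, giving a principal value of 93.4°.
Before full moon the principal value applies: θ = 93.4°.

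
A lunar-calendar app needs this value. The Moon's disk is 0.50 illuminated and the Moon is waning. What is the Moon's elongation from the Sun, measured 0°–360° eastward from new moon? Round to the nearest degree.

Invert f = (1 − cos θ)/2 to get cos θ = 1 − 2(0.50) = 0.000, hence θ₀ = arccos 0.000 = 90.0°.
Since the Moon is past full (waning), take the reflex angle: θ = 360° − 90.0° = 270.0°.

270°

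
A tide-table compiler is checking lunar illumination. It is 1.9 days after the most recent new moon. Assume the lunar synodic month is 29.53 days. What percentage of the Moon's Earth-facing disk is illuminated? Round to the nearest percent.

Elongation θ = 360° × 1.9/29.53 ≈ 23.2°.
Illuminated fraction = (1 − cos 23.2°)/2 = (1 − 0.919)/2 ≈ 0.040, so 4%.

4%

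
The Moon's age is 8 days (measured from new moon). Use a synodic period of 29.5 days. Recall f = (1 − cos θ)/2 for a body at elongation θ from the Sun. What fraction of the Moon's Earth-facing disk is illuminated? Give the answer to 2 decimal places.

Phase angle: θ = 360°·(8 d)/(29.5 d) = 97.6°.
With cos θ = (-0.133), the lit fraction is (1 − (-0.133))/2 ≈ 0.566.

0.57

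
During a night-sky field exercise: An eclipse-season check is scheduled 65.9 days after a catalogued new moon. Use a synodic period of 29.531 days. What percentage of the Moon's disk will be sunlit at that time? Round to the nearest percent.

44%

65.9 d spans 2 complete synodic months (2 × 29.531 = 59.06 d) plus 6.84 d.
Elongation θ = 360° × 6.84/29.531 ≈ 83.4°.
With cos θ = 0.116, the lit fraction is (1 − 0.116)/2 ≈ 0.442, so 44%.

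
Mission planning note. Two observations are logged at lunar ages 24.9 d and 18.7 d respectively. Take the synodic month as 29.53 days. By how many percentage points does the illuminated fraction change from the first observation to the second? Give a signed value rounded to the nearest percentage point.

First observation: θ = 360°·24.9/29.53 = 303.6°, so f = 0.224.
Second observation: θ = 228.0°, f = 0.835.
Δf = 0.835 − 0.224 = +0.611, i.e. +61 pp.

+61 pp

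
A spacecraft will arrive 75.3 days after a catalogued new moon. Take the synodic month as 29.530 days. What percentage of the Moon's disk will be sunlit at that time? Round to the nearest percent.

98%

75.3 d spans 2 complete synodic months (2 × 29.530 = 59.06 d) plus 16.24 d.
The Moon has covered 16.24/29.530 of its cycle, so θ ≈ 360° × 16.24/29.530 = 198.0°.
With cos θ = (-0.951), the lit fraction is (1 − (-0.951))/2 ≈ 0.976, so 98%.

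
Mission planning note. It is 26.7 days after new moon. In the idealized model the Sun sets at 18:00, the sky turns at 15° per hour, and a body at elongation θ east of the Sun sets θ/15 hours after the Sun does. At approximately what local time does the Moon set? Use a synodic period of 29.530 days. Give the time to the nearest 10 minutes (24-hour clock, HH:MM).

Elongation θ = 360° × 26.7/29.530 ≈ 325.5°.
The Moon trails the Sun by θ/15 = 325.5/15 ≈ 21.70 hours.
18:00 + 21.700 h ≈ 15:42 → 15:40 to the nearest ten minutes.

15:40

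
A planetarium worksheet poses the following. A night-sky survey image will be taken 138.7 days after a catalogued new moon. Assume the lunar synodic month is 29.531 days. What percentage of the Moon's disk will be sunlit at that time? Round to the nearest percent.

66%

Reduce mod P: 138.7 − 4×29.531 = 20.58 d into the current lunation.
The Moon has covered 20.58/29.531 of its cycle, so θ ≈ 360° × 20.58/29.531 = 250.8°.
Illuminated fraction = (1 − cos 250.8°)/2 = (1 − (-0.328))/2 ≈ 0.664, so 66%.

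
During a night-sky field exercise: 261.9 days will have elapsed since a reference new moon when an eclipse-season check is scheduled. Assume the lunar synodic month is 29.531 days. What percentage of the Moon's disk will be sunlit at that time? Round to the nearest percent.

16%

261.9 d spans 8 complete synodic months (8 × 29.531 = 236.25 d) plus 25.65 d.
Elongation θ = 360° × 25.65/29.531 ≈ 312.7°.
With cos θ = 0.678, the lit fraction is (1 − 0.678)/2 ≈ 0.161, so 16%.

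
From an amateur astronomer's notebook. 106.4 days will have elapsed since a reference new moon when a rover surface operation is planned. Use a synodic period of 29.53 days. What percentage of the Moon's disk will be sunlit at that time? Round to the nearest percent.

90%

106.4/29.53 = 3.603 lunations, so 3 complete cycles and 17.81 d into the next.
The Moon has covered 17.81/29.53 of its cycle, so θ ≈ 360° × 17.81/29.53 = 217.1°.
Illuminated fraction = (1 − cos 217.1°)/2 = (1 − (-0.797))/2 ≈ 0.899, so 90%.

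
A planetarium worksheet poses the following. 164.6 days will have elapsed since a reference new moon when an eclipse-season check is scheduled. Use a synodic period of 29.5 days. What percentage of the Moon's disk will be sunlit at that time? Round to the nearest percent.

94%

164.6/29.5 = 5.580 lunations, so 5 complete cycles and 17.10 d into the next.
The Moon has covered 17.10/29.5 of its cycle, so θ ≈ 360° × 17.10/29.5 = 208.7°.
With cos θ = (-0.877), the lit fraction is (1 − (-0.877))/2 ≈ 0.939, so 94%.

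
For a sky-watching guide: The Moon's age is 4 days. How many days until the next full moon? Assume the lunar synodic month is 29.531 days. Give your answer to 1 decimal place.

10.8 days

Full moon is 0.5 of the way through the cycle: age 0.5 × 29.531 = 14.765 d.
So 10.765 days remain (14.765 − 4).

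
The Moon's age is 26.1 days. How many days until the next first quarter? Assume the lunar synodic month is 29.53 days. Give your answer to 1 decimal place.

10.8 days

First quarter is 0.25 of the way through the cycle: age 0.25 × 29.53 = 7.383 d.
Already past this cycle's first quarter; the next is at 7.383 + 29.53 = 36.913 d, so 36.913 − 26.1 = 10.812 days.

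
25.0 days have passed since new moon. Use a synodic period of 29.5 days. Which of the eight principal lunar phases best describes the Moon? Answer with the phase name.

waning crescent

θ ≈ 360° × 25.0/29.5 = 305°, which falls in the waning crescent sector.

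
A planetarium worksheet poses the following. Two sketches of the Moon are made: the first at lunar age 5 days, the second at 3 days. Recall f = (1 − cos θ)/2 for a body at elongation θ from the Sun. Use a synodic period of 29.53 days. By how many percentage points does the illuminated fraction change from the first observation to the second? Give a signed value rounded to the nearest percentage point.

First observation: θ = 360°·5/29.53 = 61.0°, so f = 0.257.
Second observation: θ = 36.6°, f = 0.098.
Δf = 0.098 − 0.257 = -0.159, i.e. -16 pp.

-16 percentage points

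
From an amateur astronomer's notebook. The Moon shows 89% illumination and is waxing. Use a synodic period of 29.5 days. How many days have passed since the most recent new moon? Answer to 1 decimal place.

From f = (1 − cos θ)/2: cos θ = 1 − 2×0.89 = -0.780; arccos → 141.3°.
The Moon is waxing (0°–180°), so θ = 141.3° directly.
Age = 29.5 × 141.3°/360° ≈ 11.58 days.

11.6 days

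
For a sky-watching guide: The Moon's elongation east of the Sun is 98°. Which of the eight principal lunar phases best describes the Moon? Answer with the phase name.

first quarter

98° lies in the first quarter sector of the 8-phase cycle.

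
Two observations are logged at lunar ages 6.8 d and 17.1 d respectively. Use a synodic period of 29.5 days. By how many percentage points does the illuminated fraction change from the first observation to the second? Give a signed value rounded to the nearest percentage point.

+50 pp

θ₁ = 360° × 6.8/29.5 = 83.0°, f₁ = (1 − cos θ₁)/2 = 0.439.
θ₂ = 360° × 17.1/29.5 = 208.7°, f₂ = (1 − cos θ₂)/2 = 0.939.
Change = f₂ − f₁ = +0.500 → +50 percentage points.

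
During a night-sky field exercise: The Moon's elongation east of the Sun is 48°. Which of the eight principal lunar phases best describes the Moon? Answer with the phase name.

waxing crescent

48° lies in the waxing crescent sector of the 8-phase cycle.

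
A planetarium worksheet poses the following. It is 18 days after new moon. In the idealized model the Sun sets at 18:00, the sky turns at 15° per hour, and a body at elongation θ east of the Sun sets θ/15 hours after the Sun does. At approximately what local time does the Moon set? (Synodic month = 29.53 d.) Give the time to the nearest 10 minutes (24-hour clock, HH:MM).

Elongation θ = 360° × 18/29.53 ≈ 219.4°.
Delay after the Sun = 219.4° / (15°/h) ≈ 14.63 h.
18:00 + 14.629 h ≈ 08:38 → 08:40 to the nearest ten minutes.

08:40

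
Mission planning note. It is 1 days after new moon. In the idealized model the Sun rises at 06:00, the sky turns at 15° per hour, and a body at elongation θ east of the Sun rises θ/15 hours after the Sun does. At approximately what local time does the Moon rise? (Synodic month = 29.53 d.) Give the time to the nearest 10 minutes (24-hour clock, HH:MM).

06:50

Phase angle: θ = 360°·(1 d)/(29.53 d) = 12.2°.
At 15° of sky rotation per hour, 12.2° corresponds to a 0.81 h lag.
06:00 + 0.813 h ≈ 06:49 → 06:50 to the nearest ten minutes.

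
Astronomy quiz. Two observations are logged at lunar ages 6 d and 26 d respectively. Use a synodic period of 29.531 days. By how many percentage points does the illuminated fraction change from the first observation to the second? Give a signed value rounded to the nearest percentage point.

First observation: θ = 360°·6/29.531 = 73.1°, so f = 0.355.
Second observation: θ = 317.0°, f = 0.135.
Δf = 0.135 − 0.355 = -0.220, i.e. -22 pp.

-22 pp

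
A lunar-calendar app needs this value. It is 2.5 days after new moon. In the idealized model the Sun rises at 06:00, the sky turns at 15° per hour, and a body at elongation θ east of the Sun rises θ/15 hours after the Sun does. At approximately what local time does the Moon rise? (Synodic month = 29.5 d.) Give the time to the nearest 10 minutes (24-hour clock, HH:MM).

08:00

Phase angle: θ = 360°·(2.5 d)/(29.5 d) = 30.5°.
The Moon trails the Sun by θ/15 = 30.5/15 ≈ 2.03 hours.
06:00 + 2.034 h ≈ 08:02 → 08:00 to the nearest ten minutes.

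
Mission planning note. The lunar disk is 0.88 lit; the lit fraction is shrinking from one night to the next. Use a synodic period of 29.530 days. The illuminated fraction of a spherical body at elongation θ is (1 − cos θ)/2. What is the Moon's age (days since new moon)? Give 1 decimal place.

Invert f = (1 − cos θ)/2 to get cos θ = 1 − 2(0.88) = -0.760, hence θ₀ = arccos -0.760 = 139.5°.
A waning Moon lies in 180°–360°, so θ = 360° − 139.5° = 220.5°.
Age = 29.530 × 220.5°/360° ≈ 18.09 days.

18.1 days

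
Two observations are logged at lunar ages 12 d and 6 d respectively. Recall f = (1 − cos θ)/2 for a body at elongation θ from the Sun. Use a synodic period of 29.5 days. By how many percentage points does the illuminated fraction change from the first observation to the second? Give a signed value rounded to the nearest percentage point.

θ₁ = 360° × 12/29.5 = 146.4°, f₁ = (1 − cos θ₁)/2 = 0.917.
θ₂ = 360° × 6/29.5 = 73.2°, f₂ = (1 − cos θ₂)/2 = 0.356.
Change = f₂ − f₁ = -0.561 → -56 percentage points.

-56 percentage points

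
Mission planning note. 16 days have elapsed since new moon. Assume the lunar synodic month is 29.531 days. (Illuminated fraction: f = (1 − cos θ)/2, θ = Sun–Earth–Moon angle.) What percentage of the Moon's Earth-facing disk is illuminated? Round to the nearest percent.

The Moon has covered 16/29.531 of its cycle, so θ ≈ 360° × 16/29.531 = 195.0°.
With cos θ = (-0.966), the lit fraction is (1 − (-0.966))/2 ≈ 0.983, so 98%.

98%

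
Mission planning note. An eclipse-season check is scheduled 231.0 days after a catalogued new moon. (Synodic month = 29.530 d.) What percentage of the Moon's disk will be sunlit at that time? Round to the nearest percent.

231.0 d spans 7 complete synodic months (7 × 29.530 = 206.71 d) plus 24.29 d.
The Moon has covered 24.29/29.530 of its cycle, so θ ≈ 360° × 24.29/29.530 = 296.1°.
Illuminated fraction = (1 − cos 296.1°)/2 = (1 − 0.440)/2 ≈ 0.280, so 28%.

28%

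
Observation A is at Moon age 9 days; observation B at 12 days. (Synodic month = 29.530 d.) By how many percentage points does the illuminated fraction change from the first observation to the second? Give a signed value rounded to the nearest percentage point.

First observation: θ = 360°·9/29.530 = 109.7°, so f = 0.669.
Second observation: θ = 146.3°, f = 0.916.
Δf = 0.916 − 0.669 = +0.247, i.e. +25 pp.

+25 pp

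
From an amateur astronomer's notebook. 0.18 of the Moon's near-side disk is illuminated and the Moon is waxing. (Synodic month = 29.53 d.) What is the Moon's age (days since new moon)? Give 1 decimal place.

cos θ = 1 − 2f = 0.640, giving a principal value of 50.2°.
Before full moon the principal value applies: θ = 50.2°.
That fraction of the synodic month is 50.2/360 × 29.53 d ≈ 4.12 d.

4.1 days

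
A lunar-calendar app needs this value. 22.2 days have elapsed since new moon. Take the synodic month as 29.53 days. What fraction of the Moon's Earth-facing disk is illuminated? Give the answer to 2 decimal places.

Elongation θ = 360° × 22.2/29.53 ≈ 270.6°.
cos 270.6° = 0.011, so f = (1 − 0.011)/2 = 0.494.

0.49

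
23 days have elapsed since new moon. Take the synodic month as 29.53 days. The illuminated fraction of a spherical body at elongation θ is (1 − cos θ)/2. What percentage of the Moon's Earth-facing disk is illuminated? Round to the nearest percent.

41%

Phase angle: θ = 360°·(23 d)/(29.53 d) = 280.4°.
Illuminated fraction = (1 − cos 280.4°)/2 = (1 − 0.180)/2 ≈ 0.410, so 41%.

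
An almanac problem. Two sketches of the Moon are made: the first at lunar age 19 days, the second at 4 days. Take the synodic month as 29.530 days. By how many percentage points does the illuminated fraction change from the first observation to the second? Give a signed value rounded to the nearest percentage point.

θ₁ = 360° × 19/29.530 = 231.6°, f₁ = (1 − cos θ₁)/2 = 0.810.
θ₂ = 360° × 4/29.530 = 48.8°, f₂ = (1 − cos θ₂)/2 = 0.170.
Change = f₂ − f₁ = -0.640 → -64 percentage points.

-64 pp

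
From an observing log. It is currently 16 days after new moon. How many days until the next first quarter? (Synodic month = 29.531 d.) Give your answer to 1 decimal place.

20.9 days

First quarter is 0.25 of the way through the cycle: age 0.25 × 29.531 = 7.383 d.
Already past this cycle's first quarter; the next is at 7.383 + 29.531 = 36.914 d, so 36.914 − 16 = 20.914 days.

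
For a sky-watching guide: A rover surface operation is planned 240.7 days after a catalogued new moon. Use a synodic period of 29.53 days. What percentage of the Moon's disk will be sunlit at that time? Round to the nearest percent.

21%

240.7 d spans 8 complete synodic months (8 × 29.53 = 236.24 d) plus 4.46 d.
The Moon has covered 4.46/29.53 of its cycle, so θ ≈ 360° × 4.46/29.53 = 54.4°.
cos 54.4° = 0.583, so f = (1 − 0.583)/2 = 0.209, so 21%.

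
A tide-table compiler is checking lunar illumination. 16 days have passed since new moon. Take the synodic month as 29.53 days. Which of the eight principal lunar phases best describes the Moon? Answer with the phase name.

full moon

θ ≈ 360° × 16/29.53 = 195°, which falls in the full moon sector.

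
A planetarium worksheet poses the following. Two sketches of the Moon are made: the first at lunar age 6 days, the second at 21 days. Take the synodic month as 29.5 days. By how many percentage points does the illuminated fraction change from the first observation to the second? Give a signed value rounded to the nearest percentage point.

+26 percentage points

θ₁ = 360° × 6/29.5 = 73.2°, f₁ = (1 − cos θ₁)/2 = 0.356.
θ₂ = 360° × 21/29.5 = 256.3°, f₂ = (1 − cos θ₂)/2 = 0.619.
Change = f₂ − f₁ = +0.263 → +26 percentage points.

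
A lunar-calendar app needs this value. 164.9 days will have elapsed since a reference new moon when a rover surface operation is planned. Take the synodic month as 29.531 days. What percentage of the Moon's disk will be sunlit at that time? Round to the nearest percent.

93%

164.9/29.531 = 5.584 lunations, so 5 complete cycles and 17.25 d into the next.
Elongation θ = 360° × 17.25/29.531 ≈ 210.2°.
With cos θ = (-0.864), the lit fraction is (1 − (-0.864))/2 ≈ 0.932, so 93%.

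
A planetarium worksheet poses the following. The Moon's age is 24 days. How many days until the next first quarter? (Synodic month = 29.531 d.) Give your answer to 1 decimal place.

12.9 days

First quarter is 0.25 of the way through the cycle: age 0.25 × 29.531 = 7.383 d.
This lunation's first quarter (7.383 d) has passed, so add one period: 36.914 − 24 = 12.914 days.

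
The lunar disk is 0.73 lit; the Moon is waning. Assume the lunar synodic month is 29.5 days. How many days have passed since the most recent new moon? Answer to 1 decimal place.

19.9 days

Invert f = (1 − cos θ)/2 to get cos θ = 1 − 2(0.73) = -0.460, hence θ₀ = arccos -0.460 = 117.4°.
A waning Moon lies in 180°–360°, so θ = 360° − 117.4° = 242.6°.
Age = 29.5 × 242.6°/360° ≈ 19.88 days.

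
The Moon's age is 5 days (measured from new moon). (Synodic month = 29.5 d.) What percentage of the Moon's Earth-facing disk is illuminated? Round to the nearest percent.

26%

Elongation θ = 360° × 5/29.5 ≈ 61.0°.
cos 61.0° = 0.485, so f = (1 − 0.485)/2 = 0.258, so 26%.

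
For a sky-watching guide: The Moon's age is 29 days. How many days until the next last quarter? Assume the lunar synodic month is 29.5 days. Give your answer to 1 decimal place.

Last quarter is 0.75 of the way through the cycle: age 0.75 × 29.5 = 22.125 d.
This lunation's last quarter (22.125 d) has passed, so add one period: 51.625 − 29 = 22.625 days.

22.6 days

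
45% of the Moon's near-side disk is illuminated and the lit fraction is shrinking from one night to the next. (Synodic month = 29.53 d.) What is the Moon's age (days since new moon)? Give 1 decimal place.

Invert f = (1 − cos θ)/2 to get cos θ = 1 − 2(0.45) = 0.100, hence θ₀ = arccos 0.100 = 84.3°.
A waning Moon lies in 180°–360°, so θ = 360° − 84.3° = 275.7°.
Age = 29.53 × 275.7°/360° ≈ 22.62 days.

22.6 days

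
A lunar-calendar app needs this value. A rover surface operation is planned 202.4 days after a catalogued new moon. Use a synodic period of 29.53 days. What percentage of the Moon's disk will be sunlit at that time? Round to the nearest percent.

20%

202.4/29.53 = 6.854 lunations, so 6 complete cycles and 25.22 d into the next.
Phase angle: θ = 360°·(25.22 d)/(29.53 d) = 307.5°.
With cos θ = 0.608, the lit fraction is (1 − 0.608)/2 ≈ 0.196, so 20%.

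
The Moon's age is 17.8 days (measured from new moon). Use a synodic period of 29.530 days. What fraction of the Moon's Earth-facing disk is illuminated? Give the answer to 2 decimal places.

0.90

Phase angle: θ = 360°·(17.8 d)/(29.530 d) = 217.0°.
Illuminated fraction = (1 − cos 217.0°)/2 = (1 − (-0.799))/2 ≈ 0.899.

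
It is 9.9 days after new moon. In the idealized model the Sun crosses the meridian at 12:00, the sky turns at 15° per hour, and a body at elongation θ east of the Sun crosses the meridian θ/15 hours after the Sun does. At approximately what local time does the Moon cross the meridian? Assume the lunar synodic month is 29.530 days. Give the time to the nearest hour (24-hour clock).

The Moon has covered 9.9/29.530 of its cycle, so θ ≈ 360° × 9.9/29.530 = 120.7°.
At 15° of sky rotation per hour, 120.7° corresponds to a 8.05 h lag.
12:00 + 8.05 h ≈ 20:03 → 20:00 to the nearest hour.

20:00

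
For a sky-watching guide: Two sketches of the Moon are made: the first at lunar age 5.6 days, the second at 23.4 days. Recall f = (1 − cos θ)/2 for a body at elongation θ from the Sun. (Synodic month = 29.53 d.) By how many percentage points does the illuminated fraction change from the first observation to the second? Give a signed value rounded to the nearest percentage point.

θ₁ = 360° × 5.6/29.53 = 68.3°, f₁ = (1 − cos θ₁)/2 = 0.315.
θ₂ = 360° × 23.4/29.53 = 285.3°, f₂ = (1 − cos θ₂)/2 = 0.368.
Change = f₂ − f₁ = +0.053 → +5 percentage points.

+5 pp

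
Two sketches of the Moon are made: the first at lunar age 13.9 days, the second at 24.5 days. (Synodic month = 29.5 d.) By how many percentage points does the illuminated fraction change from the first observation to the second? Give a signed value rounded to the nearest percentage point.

-73 pp

θ₁ = 360° × 13.9/29.5 = 169.6°, f₁ = (1 − cos θ₁)/2 = 0.992.
θ₂ = 360° × 24.5/29.5 = 299.0°, f₂ = (1 − cos θ₂)/2 = 0.258.
Change = f₂ − f₁ = -0.734 → -73 percentage points.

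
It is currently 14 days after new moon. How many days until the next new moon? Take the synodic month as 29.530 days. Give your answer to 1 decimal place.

The next new moon completes the synodic month: 29.530 − 14 = 15.530 days.

15.5 days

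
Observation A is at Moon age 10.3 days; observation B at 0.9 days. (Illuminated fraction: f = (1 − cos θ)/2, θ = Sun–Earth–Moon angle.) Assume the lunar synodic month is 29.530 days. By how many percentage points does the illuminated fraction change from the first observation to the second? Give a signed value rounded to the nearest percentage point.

-78 percentage points

First observation: θ = 360°·10.3/29.530 = 125.6°, so f = 0.791.
Second observation: θ = 11.0°, f = 0.009.
Δf = 0.009 − 0.791 = -0.782, i.e. -78 pp.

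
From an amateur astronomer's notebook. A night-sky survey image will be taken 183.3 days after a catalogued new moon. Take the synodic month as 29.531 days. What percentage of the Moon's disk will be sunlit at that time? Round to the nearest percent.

37%

183.3 d spans 6 complete synodic months (6 × 29.531 = 177.19 d) plus 6.11 d.
The Moon has covered 6.11/29.531 of its cycle, so θ ≈ 360° × 6.11/29.531 = 74.5°.
With cos θ = 0.267, the lit fraction is (1 − 0.267)/2 ≈ 0.367, so 37%.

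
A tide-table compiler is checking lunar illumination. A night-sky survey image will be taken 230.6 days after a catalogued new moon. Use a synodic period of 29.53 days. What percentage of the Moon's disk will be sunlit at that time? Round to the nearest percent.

230.6 d spans 7 complete synodic months (7 × 29.53 = 206.71 d) plus 23.89 d.
Elongation θ = 360° × 23.89/29.53 ≈ 291.2°.
Illuminated fraction = (1 − cos 291.2°)/2 = (1 − 0.362)/2 ≈ 0.319, so 32%.

32%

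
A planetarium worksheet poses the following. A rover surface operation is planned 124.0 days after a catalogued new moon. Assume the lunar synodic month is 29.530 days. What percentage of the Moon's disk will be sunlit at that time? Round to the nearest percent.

124.0/29.530 = 4.199 lunations, so 4 complete cycles and 5.88 d into the next.
Phase angle: θ = 360°·(5.88 d)/(29.530 d) = 71.7°.
With cos θ = 0.314, the lit fraction is (1 − 0.314)/2 ≈ 0.343, so 34%.

34%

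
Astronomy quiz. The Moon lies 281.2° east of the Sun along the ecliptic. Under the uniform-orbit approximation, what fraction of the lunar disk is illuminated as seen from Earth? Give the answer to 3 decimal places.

0.403

Half-versine of 281.2°: (1 − 0.194)/2 = 0.403.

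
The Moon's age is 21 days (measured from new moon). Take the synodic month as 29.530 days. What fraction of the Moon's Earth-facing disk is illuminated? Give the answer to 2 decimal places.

0.62

Phase angle: θ = 360°·(21 d)/(29.530 d) = 256.0°.
With cos θ = (-0.242), the lit fraction is (1 − (-0.242))/2 ≈ 0.621.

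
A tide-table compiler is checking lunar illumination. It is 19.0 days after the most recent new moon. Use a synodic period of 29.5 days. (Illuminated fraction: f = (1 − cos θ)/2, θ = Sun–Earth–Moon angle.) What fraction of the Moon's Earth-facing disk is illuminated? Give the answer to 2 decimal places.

The Moon has covered 19.0/29.5 of its cycle, so θ ≈ 360° × 19.0/29.5 = 231.9°.
With cos θ = (-0.618), the lit fraction is (1 − (-0.618))/2 ≈ 0.809.

0.81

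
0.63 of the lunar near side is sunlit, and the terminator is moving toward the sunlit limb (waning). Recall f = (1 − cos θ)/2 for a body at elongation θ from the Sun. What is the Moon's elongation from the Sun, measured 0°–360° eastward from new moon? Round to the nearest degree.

From f = (1 − cos θ)/2: cos θ = 1 − 2×0.63 = -0.260; arccos → 105.1°.
A waning Moon lies in 180°–360°, so θ = 360° − 105.1° = 254.9°.

255°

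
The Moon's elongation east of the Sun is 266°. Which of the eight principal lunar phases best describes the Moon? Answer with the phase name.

The last quarter sector spans roughly 248°–292°; 266° falls inside it.

last quarter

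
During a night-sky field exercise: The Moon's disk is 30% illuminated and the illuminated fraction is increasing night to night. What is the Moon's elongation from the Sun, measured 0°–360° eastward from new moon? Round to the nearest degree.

66°

Invert f = (1 − cos θ)/2 to get cos θ = 1 − 2(0.30) = 0.400, hence θ₀ = arccos 0.400 = 66.4°.
Before full moon the principal value applies: θ = 66.4°.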